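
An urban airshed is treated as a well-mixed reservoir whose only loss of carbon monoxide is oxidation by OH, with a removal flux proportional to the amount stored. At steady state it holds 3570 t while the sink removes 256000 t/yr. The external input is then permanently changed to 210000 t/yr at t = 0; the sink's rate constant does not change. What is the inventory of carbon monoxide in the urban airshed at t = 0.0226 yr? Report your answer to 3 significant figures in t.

3060 t

The sink rate constant is k = F₀/M₀ = 256000/3570 = 71.71 yr⁻¹.
Solving dM/dt = F₁ − kM with M(0) = M₀ gives M(t) = F₁/k + (M₀ − F₁/k)·e^(−kt).
F₁/k = 210000/71.71 = 2928.5 t; kt = 71.71 × 0.0226 = 1.621, e^(−kt) = 0.1978.
M(0.0226) = 2928.5 + (3570 − 2928.5) × 0.1978 = 2928.5 + 126.9 = 3055.4 t.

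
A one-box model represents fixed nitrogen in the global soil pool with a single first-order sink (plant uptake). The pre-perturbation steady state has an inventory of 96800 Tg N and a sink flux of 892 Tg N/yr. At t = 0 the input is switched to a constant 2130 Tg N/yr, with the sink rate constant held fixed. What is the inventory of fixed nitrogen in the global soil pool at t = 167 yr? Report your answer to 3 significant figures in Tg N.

202000 Tg N

The sink rate constant is k = F₀/M₀ = 892/96800 = 0.009215 yr⁻¹.
Solving dM/dt = F₁ − kM with M(0) = M₀ gives M(t) = F₁/k + (M₀ − F₁/k)·e^(−kt).
F₁/k = 2130/0.009215 = 231150 Tg N; kt = 0.009215 × 167 = 1.539, e^(−kt) = 0.2146.
M(167) = 231150 + (96800 − 231150) × 0.2146 = 231150 − 28830 = 202310 Tg N.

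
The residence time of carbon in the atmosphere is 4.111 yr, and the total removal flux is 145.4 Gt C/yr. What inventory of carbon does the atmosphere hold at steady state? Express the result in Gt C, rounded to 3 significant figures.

τ = M/F ⇒ M = τ × F = 4.111 × 145.4 = 597.7 Gt C.

598 Gt C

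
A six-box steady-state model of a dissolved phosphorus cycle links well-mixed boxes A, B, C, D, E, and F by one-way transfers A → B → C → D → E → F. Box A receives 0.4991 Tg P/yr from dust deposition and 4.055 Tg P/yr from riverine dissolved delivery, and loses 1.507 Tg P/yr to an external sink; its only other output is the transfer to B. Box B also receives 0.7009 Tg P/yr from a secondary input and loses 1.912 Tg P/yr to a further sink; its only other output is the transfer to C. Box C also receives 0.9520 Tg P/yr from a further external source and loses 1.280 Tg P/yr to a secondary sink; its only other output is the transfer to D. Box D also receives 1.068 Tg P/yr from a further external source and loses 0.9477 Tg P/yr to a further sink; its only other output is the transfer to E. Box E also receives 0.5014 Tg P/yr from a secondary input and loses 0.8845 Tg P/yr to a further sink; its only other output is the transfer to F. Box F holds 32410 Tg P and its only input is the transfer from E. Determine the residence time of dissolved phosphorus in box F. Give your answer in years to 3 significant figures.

Box A: F(A→B) = (0.4991 + 4.055) − 1.507 = 3.0471 Tg P/yr.
Box B: F(B→C) = (3.0471 + 0.7009) − 1.912 = 1.8360 Tg P/yr.
Box C: F(C→D) = (1.8360 + 0.9520) − 1.280 = 1.5080 Tg P/yr.
Box D: F(D→E) = (1.5080 + 1.068) − 0.9477 = 1.6283 Tg P/yr.
Box E: F(E→F) = (1.6283 + 0.5014) − 0.8845 = 1.2452 Tg P/yr.
Box F throughput = its input = 1.2452 Tg P/yr; τ = 32410 / 1.2452 = 26030 yr.

26000 yr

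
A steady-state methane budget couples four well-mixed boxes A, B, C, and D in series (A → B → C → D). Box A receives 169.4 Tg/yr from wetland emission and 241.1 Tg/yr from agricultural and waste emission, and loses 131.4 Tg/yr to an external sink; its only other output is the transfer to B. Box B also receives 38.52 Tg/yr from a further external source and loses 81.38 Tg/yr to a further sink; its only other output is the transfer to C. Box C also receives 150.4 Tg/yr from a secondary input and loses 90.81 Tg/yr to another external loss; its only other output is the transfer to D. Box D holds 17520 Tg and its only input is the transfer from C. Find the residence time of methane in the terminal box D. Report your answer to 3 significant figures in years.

Box A: F(A→B) = (169.4 + 241.1) − 131.4 = 279.10 Tg/yr.
Box B: F(B→C) = (279.10 + 38.52) − 81.38 = 236.24 Tg/yr.
Box C: F(C→D) = (236.24 + 150.4) − 90.81 = 295.83 Tg/yr.
Box D throughput = its input = 295.83 Tg/yr; τ = 17520 / 295.83 = 59.22 yr.

59.2 yr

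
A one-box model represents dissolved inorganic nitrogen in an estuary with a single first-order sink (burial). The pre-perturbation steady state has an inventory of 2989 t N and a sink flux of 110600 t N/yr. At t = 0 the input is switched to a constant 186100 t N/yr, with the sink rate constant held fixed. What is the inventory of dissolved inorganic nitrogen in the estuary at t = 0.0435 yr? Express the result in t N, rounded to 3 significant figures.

4620 t N

τ = M₀/F₀ = 2989/110600 = 0.02703 yr; rate constant k = 1/τ.
New steady state M_∞ = F₁/k = F₁·τ = 186100 × 0.02703 = 5029.4 t N.
M(t) = M_∞ + (M₀ − M_∞)·e^(−t/τ); t/τ = 0.0435/0.02703 = 1.610, so e^(−t/τ) = 0.2000.
M(t) = 5029.4 − 2040 × 0.2000 = 4621.4 t N.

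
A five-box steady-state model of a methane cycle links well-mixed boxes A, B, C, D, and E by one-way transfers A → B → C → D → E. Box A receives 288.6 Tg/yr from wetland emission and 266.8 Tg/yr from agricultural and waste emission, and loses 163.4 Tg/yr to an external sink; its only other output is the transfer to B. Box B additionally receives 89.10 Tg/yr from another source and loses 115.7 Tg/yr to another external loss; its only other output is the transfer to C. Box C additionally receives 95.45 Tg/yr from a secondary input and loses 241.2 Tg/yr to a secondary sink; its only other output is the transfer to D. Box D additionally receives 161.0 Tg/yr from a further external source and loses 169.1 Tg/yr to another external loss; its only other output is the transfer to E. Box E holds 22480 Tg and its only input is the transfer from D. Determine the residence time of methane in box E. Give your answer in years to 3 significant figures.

Box A: F(A→B) = (288.6 + 266.8) − 163.4 = 392.00 Tg/yr.
Box B: F(B→C) = (392.00 + 89.10) − 115.7 = 365.40 Tg/yr.
Box C: F(C→D) = (365.40 + 95.45) − 241.2 = 219.65 Tg/yr.
Box D: F(D→E) = (219.65 + 161.0) − 169.1 = 211.55 Tg/yr.
Box E throughput = its input = 211.55 Tg/yr; τ = 22480 / 211.55 = 106.3 yr.

106 yr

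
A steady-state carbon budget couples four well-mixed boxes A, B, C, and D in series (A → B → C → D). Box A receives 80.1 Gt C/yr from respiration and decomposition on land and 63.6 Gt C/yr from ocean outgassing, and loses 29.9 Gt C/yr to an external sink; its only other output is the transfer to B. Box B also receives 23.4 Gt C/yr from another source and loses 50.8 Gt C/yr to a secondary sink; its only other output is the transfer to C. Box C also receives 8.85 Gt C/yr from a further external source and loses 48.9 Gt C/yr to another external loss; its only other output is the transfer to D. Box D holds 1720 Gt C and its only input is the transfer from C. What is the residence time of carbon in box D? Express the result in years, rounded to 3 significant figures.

Box A: F(A→B) = (80.1 + 63.6) − 29.9 = 113.80 Gt C/yr.
Box B: F(B→C) = (113.80 + 23.4) − 50.8 = 86.400 Gt C/yr.
Box C: F(C→D) = (86.400 + 8.85) − 48.9 = 46.350 Gt C/yr.
Box D throughput = its input = 46.350 Gt C/yr; τ = 1720 / 46.350 = 37.11 yr.

37.1 yr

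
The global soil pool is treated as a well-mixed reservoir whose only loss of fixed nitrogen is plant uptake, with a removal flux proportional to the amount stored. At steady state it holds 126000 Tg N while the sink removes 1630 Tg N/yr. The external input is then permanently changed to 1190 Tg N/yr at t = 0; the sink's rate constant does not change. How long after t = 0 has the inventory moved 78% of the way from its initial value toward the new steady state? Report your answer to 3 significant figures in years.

τ = M₀/F₀ = 126000/1630 = 77.30 yr.
The remaining gap fraction is e^(−t/τ); 78% covered ⇒ e^(−t/τ) = 0.220.
t = −τ ln(0.220) = 77.30 × 1.514 = 117.0 yr.

117 yr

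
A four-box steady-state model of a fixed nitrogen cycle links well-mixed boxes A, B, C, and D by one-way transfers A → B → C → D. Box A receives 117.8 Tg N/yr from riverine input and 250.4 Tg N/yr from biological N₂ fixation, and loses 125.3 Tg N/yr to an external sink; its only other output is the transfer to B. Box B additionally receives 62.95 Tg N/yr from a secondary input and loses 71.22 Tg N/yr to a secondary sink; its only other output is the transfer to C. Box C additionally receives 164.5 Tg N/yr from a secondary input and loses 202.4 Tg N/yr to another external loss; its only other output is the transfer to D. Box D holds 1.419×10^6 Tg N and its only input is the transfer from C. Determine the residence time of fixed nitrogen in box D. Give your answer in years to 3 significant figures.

7210 yr

Box A: F(A→B) = (117.8 + 250.4) − 125.3 = 242.90 Tg N/yr.
Box B: F(B→C) = (242.90 + 62.95) − 71.22 = 234.63 Tg N/yr.
Box C: F(C→D) = (234.63 + 164.5) − 202.4 = 196.73 Tg N/yr.
Box D throughput = its input = 196.73 Tg N/yr; τ = 1.419×10^6 / 196.73 = 7213 yr.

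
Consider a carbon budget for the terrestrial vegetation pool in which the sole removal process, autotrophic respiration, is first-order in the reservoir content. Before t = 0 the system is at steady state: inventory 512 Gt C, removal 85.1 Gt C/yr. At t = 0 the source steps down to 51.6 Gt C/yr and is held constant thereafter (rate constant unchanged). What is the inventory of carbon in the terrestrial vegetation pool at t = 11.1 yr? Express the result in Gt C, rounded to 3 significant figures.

The sink rate constant is k = F₀/M₀ = 85.1/512 = 0.1662 yr⁻¹.
Solving dM/dt = F₁ − kM with M(0) = M₀ gives M(t) = F₁/k + (M₀ − F₁/k)·e^(−kt).
F₁/k = 51.6/0.1662 = 310.45 Gt C; kt = 0.1662 × 11.1 = 1.845, e^(−kt) = 0.1580.
M(11.1) = 310.45 + (512 − 310.45) × 0.1580 = 310.45 + 31.85 = 342.30 Gt C.

342 Gt C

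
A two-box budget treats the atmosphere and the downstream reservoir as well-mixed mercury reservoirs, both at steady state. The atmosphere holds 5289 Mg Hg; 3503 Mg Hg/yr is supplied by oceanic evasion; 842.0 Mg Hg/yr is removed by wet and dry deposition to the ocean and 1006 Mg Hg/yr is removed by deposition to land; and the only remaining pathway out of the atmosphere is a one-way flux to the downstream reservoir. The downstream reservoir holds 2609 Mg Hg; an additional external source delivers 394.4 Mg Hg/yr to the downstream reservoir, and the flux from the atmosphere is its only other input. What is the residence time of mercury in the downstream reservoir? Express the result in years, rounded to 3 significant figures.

Balance the atmosphere: ΣF_in = 3503.0 Mg Hg/yr.
Flux to the downstream reservoir = ΣF_in − (842.0 + 1006) = 1655.0 Mg Hg/yr.
Total input to the downstream reservoir = 1655.0 + 394.4 = 2049.4 Mg Hg/yr; at steady state this equals its total output.
τ = M / F = 2609 / 2049.4 = 1.273 yr.

1.27 yr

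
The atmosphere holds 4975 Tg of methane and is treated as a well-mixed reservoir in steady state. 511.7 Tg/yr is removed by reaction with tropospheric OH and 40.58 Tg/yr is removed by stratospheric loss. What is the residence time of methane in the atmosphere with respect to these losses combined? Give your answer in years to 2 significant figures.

Total removal = 511.7 + 40.58 = 552.28 Tg/yr.
τ = M / ΣF_out = 4975 / 552.28 = 9.008 yr.

9.0 yr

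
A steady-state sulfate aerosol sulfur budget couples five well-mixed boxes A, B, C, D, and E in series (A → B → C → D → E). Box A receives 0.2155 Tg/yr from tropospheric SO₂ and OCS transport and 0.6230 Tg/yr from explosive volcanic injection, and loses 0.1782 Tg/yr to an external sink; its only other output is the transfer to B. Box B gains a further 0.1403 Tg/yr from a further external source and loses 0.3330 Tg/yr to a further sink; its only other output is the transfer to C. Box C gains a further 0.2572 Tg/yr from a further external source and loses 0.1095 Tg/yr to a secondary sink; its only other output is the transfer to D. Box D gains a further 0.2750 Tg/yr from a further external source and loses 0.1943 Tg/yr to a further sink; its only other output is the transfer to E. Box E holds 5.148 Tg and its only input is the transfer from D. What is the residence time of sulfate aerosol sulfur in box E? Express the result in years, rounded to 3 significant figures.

Box A: F(A→B) = (0.2155 + 0.6230) − 0.1782 = 0.66030 Tg/yr.
Box B: F(B→C) = (0.66030 + 0.1403) − 0.3330 = 0.46760 Tg/yr.
Box C: F(C→D) = (0.46760 + 0.2572) − 0.1095 = 0.61530 Tg/yr.
Box D: F(D→E) = (0.61530 + 0.2750) − 0.1943 = 0.69600 Tg/yr.
Box E throughput = its input = 0.69600 Tg/yr; τ = 5.148 / 0.69600 = 7.397 yr.

7.40 yr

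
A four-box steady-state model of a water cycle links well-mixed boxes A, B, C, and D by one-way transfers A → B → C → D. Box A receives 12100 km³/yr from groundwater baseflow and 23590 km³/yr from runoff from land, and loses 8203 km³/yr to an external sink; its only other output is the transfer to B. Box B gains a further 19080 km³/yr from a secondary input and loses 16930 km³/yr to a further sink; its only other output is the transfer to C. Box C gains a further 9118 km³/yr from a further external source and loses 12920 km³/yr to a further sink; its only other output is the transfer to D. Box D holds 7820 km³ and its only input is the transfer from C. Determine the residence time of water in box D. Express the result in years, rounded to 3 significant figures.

Box A: F(A→B) = (12100 + 23590) − 8203 = 27487 km³/yr.
Box B: F(B→C) = (27487 + 19080) − 16930 = 29637 km³/yr.
Box C: F(C→D) = (29637 + 9118) − 12920 = 25835 km³/yr.
Box D throughput = its input = 25835 km³/yr; τ = 7820 / 25835 = 0.3027 yr.

0.303 yr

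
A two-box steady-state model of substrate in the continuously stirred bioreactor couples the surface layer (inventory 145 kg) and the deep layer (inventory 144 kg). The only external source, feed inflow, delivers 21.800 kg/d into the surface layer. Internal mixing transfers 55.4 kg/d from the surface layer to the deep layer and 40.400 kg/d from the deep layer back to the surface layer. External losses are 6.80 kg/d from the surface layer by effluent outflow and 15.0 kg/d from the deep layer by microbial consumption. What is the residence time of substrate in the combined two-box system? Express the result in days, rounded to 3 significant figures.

Residence time in the combined system uses the total inventory and the total *external* removal — internal exchanges between the two boxes cancel.
M_total = 145 + 144 = 289.00 kg.
ΣF_external_out = 6.80 + 15.0 = 21.800 kg/d.
τ = M_total / ΣF_ext = 289.00 / 21.800 = 13.26 d.

13.3 d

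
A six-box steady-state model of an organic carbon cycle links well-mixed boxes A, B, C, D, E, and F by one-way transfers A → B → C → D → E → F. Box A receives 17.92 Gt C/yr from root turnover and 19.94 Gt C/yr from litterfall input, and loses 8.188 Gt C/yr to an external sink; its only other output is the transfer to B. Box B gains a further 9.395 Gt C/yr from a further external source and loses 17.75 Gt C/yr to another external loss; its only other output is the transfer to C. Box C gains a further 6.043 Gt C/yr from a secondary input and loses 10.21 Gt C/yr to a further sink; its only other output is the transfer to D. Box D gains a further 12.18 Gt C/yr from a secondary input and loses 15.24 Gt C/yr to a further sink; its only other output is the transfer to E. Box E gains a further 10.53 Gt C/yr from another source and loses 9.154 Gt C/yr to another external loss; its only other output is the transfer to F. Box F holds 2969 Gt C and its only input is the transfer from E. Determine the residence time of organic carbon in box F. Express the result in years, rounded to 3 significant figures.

192 yr

Box A: F(A→B) = (17.92 + 19.94) − 8.188 = 29.672 Gt C/yr.
Box B: F(B→C) = (29.672 + 9.395) − 17.75 = 21.317 Gt C/yr.
Box C: F(C→D) = (21.317 + 6.043) − 10.21 = 17.150 Gt C/yr.
Box D: F(D→E) = (17.150 + 12.18) − 15.24 = 14.090 Gt C/yr.
Box E: F(E→F) = (14.090 + 10.53) − 9.154 = 15.466 Gt C/yr.
Box F throughput = its input = 15.466 Gt C/yr; τ = 2969 / 15.466 = 192.0 yr.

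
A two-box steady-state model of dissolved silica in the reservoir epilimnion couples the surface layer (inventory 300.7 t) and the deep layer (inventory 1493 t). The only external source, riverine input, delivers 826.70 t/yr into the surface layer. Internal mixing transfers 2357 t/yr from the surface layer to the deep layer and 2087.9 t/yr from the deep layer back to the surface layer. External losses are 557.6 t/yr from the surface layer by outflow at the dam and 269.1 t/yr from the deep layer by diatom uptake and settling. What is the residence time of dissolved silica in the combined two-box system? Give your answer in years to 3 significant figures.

2.17 yr

For the system as a whole, the A↔B exchange is internal and contributes nothing to the throughput; only the external sinks remove mass.
M_total = 300.7 + 1493 = 1793.7 t.
ΣF_external_out = 557.6 + 269.1 = 826.70 t/yr.
τ = M_total / ΣF_ext = 1793.7 / 826.70 = 2.170 yr.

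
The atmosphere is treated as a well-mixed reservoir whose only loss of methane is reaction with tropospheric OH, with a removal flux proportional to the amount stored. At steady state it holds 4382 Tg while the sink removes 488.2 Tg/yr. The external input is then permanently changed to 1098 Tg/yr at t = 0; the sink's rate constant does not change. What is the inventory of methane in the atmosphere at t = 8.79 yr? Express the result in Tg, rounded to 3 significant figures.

7800 Tg

τ = M₀/F₀ = 4382/488.2 = 8.976 yr; rate constant k = 1/τ.
New steady state M_∞ = F₁/k = F₁·τ = 1098 × 8.976 = 9855.5 Tg.
M(t) = M_∞ + (M₀ − M_∞)·e^(−t/τ); t/τ = 8.79/8.976 = 0.9793, so e^(−t/τ) = 0.3756.
M(t) = 9855.5 − 5473 × 0.3756 = 7799.8 Tg.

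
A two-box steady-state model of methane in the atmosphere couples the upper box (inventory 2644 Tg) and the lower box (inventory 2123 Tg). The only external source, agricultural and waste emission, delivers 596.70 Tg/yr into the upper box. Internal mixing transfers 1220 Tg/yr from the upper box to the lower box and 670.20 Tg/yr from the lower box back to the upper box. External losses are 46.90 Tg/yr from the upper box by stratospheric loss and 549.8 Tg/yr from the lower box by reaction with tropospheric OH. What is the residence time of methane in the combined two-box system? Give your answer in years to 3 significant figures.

7.99 yr

Treat the two boxes together as one reservoir: the mixing fluxes between them are internal recycling, so τ = ΣM / Σ(external losses).
M_total = 2644 + 2123 = 4767.0 Tg.
ΣF_external_out = 46.90 + 549.8 = 596.70 Tg/yr.
τ = M_total / ΣF_ext = 4767.0 / 596.70 = 7.989 yr.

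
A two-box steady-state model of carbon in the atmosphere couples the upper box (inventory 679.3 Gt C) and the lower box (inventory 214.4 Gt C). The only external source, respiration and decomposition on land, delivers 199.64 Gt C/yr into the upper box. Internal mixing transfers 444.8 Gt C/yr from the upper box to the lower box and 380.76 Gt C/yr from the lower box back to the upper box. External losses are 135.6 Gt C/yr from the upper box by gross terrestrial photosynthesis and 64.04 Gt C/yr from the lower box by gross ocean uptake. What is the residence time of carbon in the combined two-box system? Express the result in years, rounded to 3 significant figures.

4.48 yr

Treat the two boxes together as one reservoir: the mixing fluxes between them are internal recycling, so τ = ΣM / Σ(external losses).
M_total = 679.3 + 214.4 = 893.70 Gt C.
ΣF_external_out = 135.6 + 64.04 = 199.64 Gt C/yr.
τ = M_total / ΣF_ext = 893.70 / 199.64 = 4.477 yr.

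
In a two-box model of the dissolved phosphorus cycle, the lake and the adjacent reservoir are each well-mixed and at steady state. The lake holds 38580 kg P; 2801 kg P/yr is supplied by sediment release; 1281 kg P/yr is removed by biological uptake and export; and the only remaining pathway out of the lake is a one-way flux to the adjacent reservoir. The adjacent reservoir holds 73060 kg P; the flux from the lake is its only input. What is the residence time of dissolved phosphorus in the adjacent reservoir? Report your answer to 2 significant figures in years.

48 yr

Balance the lake: ΣF_in = 2801.0 kg P/yr.
Flux to the adjacent reservoir = ΣF_in − (1281) = 1520.0 kg P/yr.
At steady state the output of the adjacent reservoir equals its input, 1520.0 kg P/yr.
τ = M / F = 73060 / 1520.0 = 48.07 yr.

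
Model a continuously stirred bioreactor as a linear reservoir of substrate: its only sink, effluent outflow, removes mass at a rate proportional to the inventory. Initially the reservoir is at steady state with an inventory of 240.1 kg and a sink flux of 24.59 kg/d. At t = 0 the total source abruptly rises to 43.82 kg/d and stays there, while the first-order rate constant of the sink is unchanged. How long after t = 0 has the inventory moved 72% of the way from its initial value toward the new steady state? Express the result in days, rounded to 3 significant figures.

12.4 d

τ = M₀/F₀ = 240.1/24.59 = 9.764 d.
The remaining gap fraction is e^(−t/τ); 72% covered ⇒ e^(−t/τ) = 0.280.
t = −τ ln(0.280) = 9.764 × 1.273 = 12.43 d.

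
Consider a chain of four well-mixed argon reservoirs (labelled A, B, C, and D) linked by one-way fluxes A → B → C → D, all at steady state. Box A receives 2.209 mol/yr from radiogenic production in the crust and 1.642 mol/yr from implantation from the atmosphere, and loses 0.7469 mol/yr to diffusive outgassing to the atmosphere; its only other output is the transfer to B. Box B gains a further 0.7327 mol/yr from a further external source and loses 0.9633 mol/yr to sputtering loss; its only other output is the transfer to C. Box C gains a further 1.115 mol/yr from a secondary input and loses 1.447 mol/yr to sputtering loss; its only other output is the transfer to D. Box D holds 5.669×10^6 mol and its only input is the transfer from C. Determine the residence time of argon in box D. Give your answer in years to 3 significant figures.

2.23×10^6 yr

Box A: F(A→B) = (2.209 + 1.642) − 0.7469 = 3.1041 mol/yr.
Box B: F(B→C) = (3.1041 + 0.7327) − 0.9633 = 2.8735 mol/yr.
Box C: F(C→D) = (2.8735 + 1.115) − 1.447 = 2.5415 mol/yr.
Box D throughput = its input = 2.5415 mol/yr; τ = 5.669×10^6 / 2.5415 = 2.231×10^6 yr.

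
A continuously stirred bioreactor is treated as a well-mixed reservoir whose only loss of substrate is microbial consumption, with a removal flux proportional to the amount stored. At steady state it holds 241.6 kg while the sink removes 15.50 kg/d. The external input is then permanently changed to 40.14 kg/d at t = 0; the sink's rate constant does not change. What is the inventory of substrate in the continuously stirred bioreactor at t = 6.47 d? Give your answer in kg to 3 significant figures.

372 kg

Residence time τ = M₀/F₀ = 15.59 d. The eventual steady state is M_∞ = M₀·(F₁/F₀) = 241.6 × 40.14/15.50 = 625.67 kg.
The anomaly ΔM(t) = M(t) − M_∞ decays as ΔM₀·e^(−t/τ) with ΔM₀ = 241.6 − 625.67 = −384.1 kg.
At t = 6.47 d, e^(−t/τ) = e^(−0.4151) = 0.6603, so ΔM = −253.6 kg and M = 625.67 − 253.6 = 372.07 kg.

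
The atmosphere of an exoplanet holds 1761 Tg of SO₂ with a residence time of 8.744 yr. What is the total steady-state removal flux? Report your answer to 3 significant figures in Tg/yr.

F = M / τ = 1761 / 8.744 = 201.4 Tg/yr.

201 Tg/yr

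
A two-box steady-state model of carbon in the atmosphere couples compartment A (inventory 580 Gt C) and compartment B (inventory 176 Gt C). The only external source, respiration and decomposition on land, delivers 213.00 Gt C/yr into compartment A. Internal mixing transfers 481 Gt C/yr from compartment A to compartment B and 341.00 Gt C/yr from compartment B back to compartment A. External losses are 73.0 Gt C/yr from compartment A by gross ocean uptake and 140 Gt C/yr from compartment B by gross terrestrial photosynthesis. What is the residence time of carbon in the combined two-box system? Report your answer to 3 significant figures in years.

3.55 yr

Treat the two boxes together as one reservoir: the mixing fluxes between them are internal recycling, so τ = ΣM / Σ(external losses).
M_total = 580 + 176 = 756.00 Gt C.
ΣF_external_out = 73.0 + 140 = 213.00 Gt C/yr.
τ = M_total / ΣF_ext = 756.00 / 213.00 = 3.549 yr.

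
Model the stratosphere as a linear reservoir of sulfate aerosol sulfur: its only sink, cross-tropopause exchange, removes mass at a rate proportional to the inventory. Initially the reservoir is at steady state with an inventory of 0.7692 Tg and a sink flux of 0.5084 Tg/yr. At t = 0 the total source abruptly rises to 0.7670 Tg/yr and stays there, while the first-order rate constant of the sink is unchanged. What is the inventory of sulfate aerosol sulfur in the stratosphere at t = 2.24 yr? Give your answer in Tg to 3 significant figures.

1.07 Tg

τ = M₀/F₀ = 0.7692/0.5084 = 1.513 yr; rate constant k = 1/τ.
New steady state M_∞ = F₁/k = F₁·τ = 0.7670 × 1.513 = 1.1605 Tg.
M(t) = M_∞ + (M₀ − M_∞)·e^(−t/τ); t/τ = 2.24/1.513 = 1.481, so e^(−t/τ) = 0.2275.
M(t) = 1.1605 − 0.3913 × 0.2275 = 1.0714 Tg.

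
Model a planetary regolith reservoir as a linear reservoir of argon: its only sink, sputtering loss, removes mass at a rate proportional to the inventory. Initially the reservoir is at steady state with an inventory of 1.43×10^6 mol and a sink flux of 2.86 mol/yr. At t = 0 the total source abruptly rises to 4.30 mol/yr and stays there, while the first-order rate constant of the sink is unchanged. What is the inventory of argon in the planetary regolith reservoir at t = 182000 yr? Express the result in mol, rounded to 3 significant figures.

Residence time τ = M₀/F₀ = 500000 yr. The eventual steady state is M_∞ = M₀·(F₁/F₀) = 1.43×10^6 × 4.30/2.86 = 2.1500×10^6 mol.
The anomaly ΔM(t) = M(t) − M_∞ decays as ΔM₀·e^(−t/τ) with ΔM₀ = 1.43×10^6 − 2.1500×10^6 = −720000 mol.
At t = 182000 yr, e^(−t/τ) = e^(−0.3640) = 0.6949, so ΔM = −500300 mol and M = 2.1500×10^6 − 500300 = 1.6497×10^6 mol.

1.65×10^6 mol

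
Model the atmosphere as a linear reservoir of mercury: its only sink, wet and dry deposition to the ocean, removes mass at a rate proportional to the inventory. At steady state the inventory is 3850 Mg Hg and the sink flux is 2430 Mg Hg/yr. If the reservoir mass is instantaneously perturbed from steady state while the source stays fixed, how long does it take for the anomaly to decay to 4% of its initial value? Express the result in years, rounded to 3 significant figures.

5.10 yr

For a linear reservoir the anomaly decays as exp(−t/τ) with τ = M/F = 3850/2430 = 1.584 yr.
exp(−t/τ) = 0.04 ⇒ t = −τ ln(0.04) = 1.584 × 3.219 = 5.100 yr.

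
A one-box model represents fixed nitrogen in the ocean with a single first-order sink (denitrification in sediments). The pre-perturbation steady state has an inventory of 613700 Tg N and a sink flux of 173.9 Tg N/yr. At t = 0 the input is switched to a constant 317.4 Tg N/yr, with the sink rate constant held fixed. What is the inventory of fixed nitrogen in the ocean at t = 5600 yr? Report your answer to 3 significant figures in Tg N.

τ = M₀/F₀ = 613700/173.9 = 3529 yr; rate constant k = 1/τ.
New steady state M_∞ = F₁/k = F₁·τ = 317.4 × 3529 = 1.1201×10^6 Tg N.
M(t) = M_∞ + (M₀ − M_∞)·e^(−t/τ); t/τ = 5600/3529 = 1.587, so e^(−t/τ) = 0.2046.
M(t) = 1.1201×10^6 − 506400 × 0.2046 = 1.0165×10^6 Tg N.

1.02×10^6 Tg N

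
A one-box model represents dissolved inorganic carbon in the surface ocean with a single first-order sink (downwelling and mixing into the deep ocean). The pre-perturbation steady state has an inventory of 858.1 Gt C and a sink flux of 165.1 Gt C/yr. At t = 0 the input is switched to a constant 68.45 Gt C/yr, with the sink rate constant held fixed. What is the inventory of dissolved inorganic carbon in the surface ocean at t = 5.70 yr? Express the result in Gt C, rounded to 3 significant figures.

τ = M₀/F₀ = 858.1/165.1 = 5.197 yr; rate constant k = 1/τ.
New steady state M_∞ = F₁/k = F₁·τ = 68.45 × 5.197 = 355.77 Gt C.
M(t) = M_∞ + (M₀ − M_∞)·e^(−t/τ); t/τ = 5.70/5.197 = 1.097, so e^(−t/τ) = 0.3340.
M(t) = 355.77 + 502.3 × 0.3340 = 523.53 Gt C.

524 Gt C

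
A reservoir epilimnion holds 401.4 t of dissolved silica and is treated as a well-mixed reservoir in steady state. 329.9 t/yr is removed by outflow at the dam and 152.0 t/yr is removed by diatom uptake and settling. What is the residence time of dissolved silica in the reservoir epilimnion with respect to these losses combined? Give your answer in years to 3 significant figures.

0.833 yr

Total removal = 329.9 + 152.0 = 481.90 t/yr.
τ = M / ΣF_out = 401.4 / 481.90 = 0.8330 yr.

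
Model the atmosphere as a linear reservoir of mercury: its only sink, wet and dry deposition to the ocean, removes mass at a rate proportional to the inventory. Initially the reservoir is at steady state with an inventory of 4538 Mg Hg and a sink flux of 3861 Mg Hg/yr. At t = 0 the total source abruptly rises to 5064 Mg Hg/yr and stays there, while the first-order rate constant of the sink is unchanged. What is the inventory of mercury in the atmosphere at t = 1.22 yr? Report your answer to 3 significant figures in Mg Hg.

Residence time τ = M₀/F₀ = 1.175 yr. The eventual steady state is M_∞ = M₀·(F₁/F₀) = 4538 × 5064/3861 = 5951.9 Mg Hg.
The anomaly ΔM(t) = M(t) − M_∞ decays as ΔM₀·e^(−t/τ) with ΔM₀ = 4538 − 5951.9 = −1414 Mg Hg.
At t = 1.22 yr, e^(−t/τ) = e^(−1.038) = 0.3542, so ΔM = −500.8 Mg Hg and M = 5951.9 − 500.8 = 5451.2 Mg Hg.

5450 Mg Hg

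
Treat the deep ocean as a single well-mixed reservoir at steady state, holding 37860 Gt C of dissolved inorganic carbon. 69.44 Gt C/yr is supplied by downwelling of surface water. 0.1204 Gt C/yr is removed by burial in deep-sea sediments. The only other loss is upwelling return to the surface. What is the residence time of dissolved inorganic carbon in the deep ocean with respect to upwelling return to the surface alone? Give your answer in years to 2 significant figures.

550 yr

At steady state ΣF_in = ΣF_out.
ΣF_in = 69.440 Gt C/yr.
Upwelling return to the surface flux = ΣF_in − (0.1204) = 69.440 − 0.1204 = 69.32 Gt C/yr.
τ = M / F = 37860 / 69.32 = 546.2 yr.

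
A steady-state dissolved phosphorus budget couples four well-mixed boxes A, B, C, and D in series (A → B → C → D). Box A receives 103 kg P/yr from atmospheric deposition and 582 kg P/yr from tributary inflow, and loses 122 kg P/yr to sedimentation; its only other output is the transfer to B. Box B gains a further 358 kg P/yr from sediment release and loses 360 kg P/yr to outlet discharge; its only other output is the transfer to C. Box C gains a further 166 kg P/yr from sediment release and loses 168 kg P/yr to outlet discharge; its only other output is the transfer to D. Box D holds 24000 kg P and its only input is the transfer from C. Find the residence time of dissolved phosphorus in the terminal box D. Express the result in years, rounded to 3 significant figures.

Box A: F(A→B) = (103 + 582) − 122 = 563.00 kg P/yr.
Box B: F(B→C) = (563.00 + 358) − 360 = 561.00 kg P/yr.
Box C: F(C→D) = (561.00 + 166) − 168 = 559.00 kg P/yr.
Box D throughput = its input = 559.00 kg P/yr; τ = 24000 / 559.00 = 42.93 yr.

42.9 yr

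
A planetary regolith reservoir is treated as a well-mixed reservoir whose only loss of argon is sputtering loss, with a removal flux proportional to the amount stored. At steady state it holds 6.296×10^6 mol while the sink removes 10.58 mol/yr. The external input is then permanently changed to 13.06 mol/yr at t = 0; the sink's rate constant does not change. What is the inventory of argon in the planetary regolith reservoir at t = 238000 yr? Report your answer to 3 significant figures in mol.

Residence time τ = M₀/F₀ = 595100 yr. The eventual steady state is M_∞ = M₀·(F₁/F₀) = 6.296×10^6 × 13.06/10.58 = 7.7718×10^6 mol.
The anomaly ΔM(t) = M(t) − M_∞ decays as ΔM₀·e^(−t/τ) with ΔM₀ = 6.296×10^6 − 7.7718×10^6 = −1.476×10^6 mol.
At t = 238000 yr, e^(−t/τ) = e^(−0.3999) = 0.6704, so ΔM = −989300 mol and M = 7.7718×10^6 − 989300 = 6.7825×10^6 mol.

6.78×10^6 mol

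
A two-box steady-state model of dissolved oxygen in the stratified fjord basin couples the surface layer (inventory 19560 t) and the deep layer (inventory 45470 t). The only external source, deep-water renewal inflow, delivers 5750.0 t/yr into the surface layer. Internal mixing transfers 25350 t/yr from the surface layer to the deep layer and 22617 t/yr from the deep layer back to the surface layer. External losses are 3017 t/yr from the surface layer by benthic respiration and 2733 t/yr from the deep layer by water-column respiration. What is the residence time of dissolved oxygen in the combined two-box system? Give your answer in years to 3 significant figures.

11.3 yr

For the system as a whole, the A↔B exchange is internal and contributes nothing to the throughput; only the external sinks remove mass.
M_total = 19560 + 45470 = 65030 t.
ΣF_external_out = 3017 + 2733 = 5750.0 t/yr.
τ = M_total / ΣF_ext = 65030 / 5750.0 = 11.31 yr.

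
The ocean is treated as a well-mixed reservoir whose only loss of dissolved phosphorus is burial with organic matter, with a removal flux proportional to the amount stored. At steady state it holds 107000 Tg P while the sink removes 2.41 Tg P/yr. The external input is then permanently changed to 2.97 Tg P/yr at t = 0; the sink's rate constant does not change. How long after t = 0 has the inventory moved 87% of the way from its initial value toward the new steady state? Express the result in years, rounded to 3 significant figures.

τ = M₀/F₀ = 107000/2.41 = 44400 yr.
The remaining gap fraction is e^(−t/τ); 87% covered ⇒ e^(−t/τ) = 0.130.
t = −τ ln(0.130) = 44400 × 2.040 = 90580 yr.

90600 yr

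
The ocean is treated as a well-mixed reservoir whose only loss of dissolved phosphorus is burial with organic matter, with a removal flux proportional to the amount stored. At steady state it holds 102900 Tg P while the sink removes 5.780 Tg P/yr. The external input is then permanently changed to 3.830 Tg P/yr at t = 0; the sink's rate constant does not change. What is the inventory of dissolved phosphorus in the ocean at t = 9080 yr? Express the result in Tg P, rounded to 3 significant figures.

Residence time τ = M₀/F₀ = 17800 yr. The eventual steady state is M_∞ = M₀·(F₁/F₀) = 102900 × 3.830/5.780 = 68185 Tg P.
The anomaly ΔM(t) = M(t) − M_∞ decays as ΔM₀·e^(−t/τ) with ΔM₀ = 102900 − 68185 = 34720 Tg P.
At t = 9080 yr, e^(−t/τ) = e^(−0.5100) = 0.6005, so ΔM = 20850 Tg P and M = 68185 + 20850 = 89030 Tg P.

89000 Tg P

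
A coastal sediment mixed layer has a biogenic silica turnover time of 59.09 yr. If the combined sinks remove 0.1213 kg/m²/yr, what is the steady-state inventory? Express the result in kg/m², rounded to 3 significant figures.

τ = M/F ⇒ M = τ × F = 59.09 × 0.1213 = 7.168 kg/m².

7.17 kg/m²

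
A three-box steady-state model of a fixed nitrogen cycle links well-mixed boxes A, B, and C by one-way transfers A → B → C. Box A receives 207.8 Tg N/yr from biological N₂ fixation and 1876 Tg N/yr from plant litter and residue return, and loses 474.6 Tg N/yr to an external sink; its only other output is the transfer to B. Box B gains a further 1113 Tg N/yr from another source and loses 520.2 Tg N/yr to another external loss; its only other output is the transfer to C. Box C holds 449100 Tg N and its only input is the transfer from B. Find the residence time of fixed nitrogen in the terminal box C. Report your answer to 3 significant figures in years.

Box A: F(A→B) = (207.8 + 1876) − 474.6 = 1609.2 Tg N/yr.
Box B: F(B→C) = (1609.2 + 1113) − 520.2 = 2202.0 Tg N/yr.
Box C throughput = its input = 2202.0 Tg N/yr; τ = 449100 / 2202.0 = 204.0 yr.

204 yr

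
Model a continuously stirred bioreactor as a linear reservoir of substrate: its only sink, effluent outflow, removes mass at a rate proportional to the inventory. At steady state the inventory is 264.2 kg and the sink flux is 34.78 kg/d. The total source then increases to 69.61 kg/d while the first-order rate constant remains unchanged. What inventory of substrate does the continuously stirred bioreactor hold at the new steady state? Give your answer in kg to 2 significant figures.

Rate constant k = F/M = 34.78 / 264.2 = 0.1316 d⁻¹.
At the new steady state, source = k·M_new ⇒ M_new = 69.61 / 0.1316 = 528.8 kg.
(Equivalently M_new = M × F_new/F_old = 264.2 × 69.61/34.78.)

530 kg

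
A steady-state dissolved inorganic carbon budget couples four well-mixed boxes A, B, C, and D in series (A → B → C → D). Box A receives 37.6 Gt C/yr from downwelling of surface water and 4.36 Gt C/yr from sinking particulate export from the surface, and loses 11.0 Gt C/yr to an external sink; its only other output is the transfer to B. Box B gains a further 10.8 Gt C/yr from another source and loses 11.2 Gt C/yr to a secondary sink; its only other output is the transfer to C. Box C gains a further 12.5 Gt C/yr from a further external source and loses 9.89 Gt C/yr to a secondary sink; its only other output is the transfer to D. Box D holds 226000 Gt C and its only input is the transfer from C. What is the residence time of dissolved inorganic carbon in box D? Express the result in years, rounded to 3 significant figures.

6810 yr

Box A: F(A→B) = (37.6 + 4.36) − 11.0 = 30.960 Gt C/yr.
Box B: F(B→C) = (30.960 + 10.8) − 11.2 = 30.560 Gt C/yr.
Box C: F(C→D) = (30.560 + 12.5) − 9.89 = 33.170 Gt C/yr.
Box D throughput = its input = 33.170 Gt C/yr; τ = 226000 / 33.170 = 6813 yr.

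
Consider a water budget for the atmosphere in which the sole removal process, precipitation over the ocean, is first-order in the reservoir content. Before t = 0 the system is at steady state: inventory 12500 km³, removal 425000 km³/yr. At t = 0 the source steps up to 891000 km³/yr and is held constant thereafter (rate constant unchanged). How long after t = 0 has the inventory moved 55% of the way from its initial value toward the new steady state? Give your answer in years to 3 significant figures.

0.0235 yr

τ = M₀/F₀ = 12500/425000 = 0.02941 yr.
The remaining gap fraction is e^(−t/τ); 55% covered ⇒ e^(−t/τ) = 0.450.
t = −τ ln(0.450) = 0.02941 × 0.7985 = 0.02349 yr.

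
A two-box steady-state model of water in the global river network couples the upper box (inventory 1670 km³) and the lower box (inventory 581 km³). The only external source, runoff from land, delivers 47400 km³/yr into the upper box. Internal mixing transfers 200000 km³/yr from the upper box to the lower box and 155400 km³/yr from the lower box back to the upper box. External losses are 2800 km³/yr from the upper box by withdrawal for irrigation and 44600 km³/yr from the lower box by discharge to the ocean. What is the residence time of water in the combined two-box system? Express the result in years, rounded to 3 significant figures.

0.0475 yr

Residence time in the combined system uses the total inventory and the total *external* removal — internal exchanges between the two boxes cancel.
M_total = 1670 + 581 = 2251.0 km³.
ΣF_external_out = 2800 + 44600 = 47400 km³/yr.
τ = M_total / ΣF_ext = 2251.0 / 47400 = 0.04749 yr.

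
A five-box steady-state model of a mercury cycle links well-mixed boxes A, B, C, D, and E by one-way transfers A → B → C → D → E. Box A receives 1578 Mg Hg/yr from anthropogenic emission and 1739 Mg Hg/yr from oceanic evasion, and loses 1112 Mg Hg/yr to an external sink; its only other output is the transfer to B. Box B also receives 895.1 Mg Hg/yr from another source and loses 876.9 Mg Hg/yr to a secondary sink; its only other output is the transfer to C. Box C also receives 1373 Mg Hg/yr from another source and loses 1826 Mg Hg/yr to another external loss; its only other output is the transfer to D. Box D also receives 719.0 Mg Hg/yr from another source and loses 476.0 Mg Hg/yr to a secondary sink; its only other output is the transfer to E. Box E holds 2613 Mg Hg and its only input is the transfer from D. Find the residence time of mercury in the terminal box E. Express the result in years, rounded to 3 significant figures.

Box A: F(A→B) = (1578 + 1739) − 1112 = 2205.0 Mg Hg/yr.
Box B: F(B→C) = (2205.0 + 895.1) − 876.9 = 2223.2 Mg Hg/yr.
Box C: F(C→D) = (2223.2 + 1373) − 1826 = 1770.2 Mg Hg/yr.
Box D: F(D→E) = (1770.2 + 719.0) − 476.0 = 2013.2 Mg Hg/yr.
Box E throughput = its input = 2013.2 Mg Hg/yr; τ = 2613 / 2013.2 = 1.298 yr.

1.30 yr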